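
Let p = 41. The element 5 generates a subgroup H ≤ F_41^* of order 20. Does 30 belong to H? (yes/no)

30 ∈ ⟨5⟩ iff 30^20 ≡ 1 (mod 41), since |⟨5⟩| = 20.
30^20 mod 41 = 40.
Since 40 ≠ 1, 30 does not lie in the subgroup.

no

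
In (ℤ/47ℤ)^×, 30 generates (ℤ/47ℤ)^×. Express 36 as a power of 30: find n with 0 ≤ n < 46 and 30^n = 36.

Baby-step giant-step with m = ceil(sqrt(46)) = 7.
Baby table (30^j mod 47 for j=0..6):
  0:1  1:30  2:7  3:22  4:2  5:13  6:14
Giant step factor: 30^(-7) ≡ 31 (mod 47).
Scan 36·31^i mod 47 for i = 0, 1, …:
  i=0: 36   i=1: 35   i=2: 4   i=3: 30
Match at i=3, j=1: n = 3·7 + 1 = 22.

22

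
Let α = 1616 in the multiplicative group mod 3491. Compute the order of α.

3490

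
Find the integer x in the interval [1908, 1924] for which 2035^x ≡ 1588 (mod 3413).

1910

Compute 2035^1908 mod 3413 = 273, then multiply by 2035 repeatedly:
  2035^1908=273  2035^1909=2649  2035^1910=1588
Found 1588 at exponent 1910.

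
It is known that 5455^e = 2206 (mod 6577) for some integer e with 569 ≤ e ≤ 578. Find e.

Compute 5455^569 mod 6577 = 1833, then multiply by 5455 repeatedly:
  5455^569=1833  5455^570=1975  5455^571=499  5455^572=5744  5455^573=692
  5455^574=6239  5455^575=4347  5455^576=2800  5455^577=2206
Found 2206 at exponent 577.

577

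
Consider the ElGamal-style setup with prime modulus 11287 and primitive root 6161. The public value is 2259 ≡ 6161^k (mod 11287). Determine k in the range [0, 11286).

6385

Baby-step giant-step with m = ceil(sqrt(11286)) = 107.
Baby table (6161^j mod 11287 for j=0..106):
  0:1  1:6161  2:11027  3:894  4:11165  5:4587  6:9146  7:3802
  8:3597  9:4736  10:1601  11:10210  12:1359  13:9132  14:7844  15:7237
  16:3507  17:3309  18:2427  19:8759  20:1052  21:2634  22:8655  23:3667
  24:7100  25:5975  26:5068  27:4106  28:2899  29:4705  30:2489  31:6983
  32:7506  33:1627  34:1091  35:5886  36:9802  37:4672  38:2342  39:4276
  40:578  41:5653  42:7738  43:8817  44:8493  45:10128  46:4072  47:7878
  48:2258  49:5954  50:11131  51:9566  52:6699  53:7267  54:7745  55:6796
  56:6673  57:5099  58:3218  59:6126  60:9845  61:9994  62:2449  63:8857
  64:6619  65:11015  66:5971  67:2998  68:5146  69:10610  70:5193  71:6715
  72:4260  73:3585  74:9813  75:4721  76:10769  77:2823  78:10523  79:10962
  80:6761  81:5491  82:2912  83:5789  84:10396  85:7318  86:5920  87:4823
  88:7119  89:10164  90:128  91:9805  92:581  93:1562  94:6958  95:212
  96:8127  97:1315  98:8936  99:7997  100:1762  101:8875  102:4647  103:6335
  104:10776  105:802  106:8703
Giant step factor: 6161^(-107) ≡ 3236 (mod 11287).
Scan 2259·3236^i mod 11287 for i = 0, 1, …:
  i=0: 2259   i=1: 7435   i=2: 7063   i=3: 10980
  i=4: 11091   i=5: 9103   i=6: 9525   i=7: 9390
  i=8: 1436   i=9: 7939     …   i=58: 2987
  i=59: 4260
Match at i=59, j=72: k = 59·107 + 72 = 6385.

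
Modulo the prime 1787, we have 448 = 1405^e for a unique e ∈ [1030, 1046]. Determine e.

1031

Compute 1405^1030 mod 1787 = 345, then multiply by 1405 repeatedly:
  1405^1030=345  1405^1031=448
Found 448 at exponent 1031.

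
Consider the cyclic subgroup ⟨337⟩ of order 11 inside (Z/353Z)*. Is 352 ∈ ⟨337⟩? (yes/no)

⟨337⟩ has order 11; its elements mod 353 are {1, 22, 58, 131, 140, 185, 187, 217, 231, 256, 337}.
352 is not in this set.

no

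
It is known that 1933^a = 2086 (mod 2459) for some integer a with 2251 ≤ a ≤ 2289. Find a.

2281

Compute 1933^2251 mod 2459 = 721, then multiply by 1933 repeatedly:
  1933^2251=721  1933^2252=1899  1933^2253=1939  1933^2254=571  1933^2255=2111
  1933^2256=1082  1933^2257=1356  1933^2258=2313  1933^2259=567  1933^2260=1756
  1933^2261=928  1933^2262=1213  1933^2263=1302  1933^2264=1209  1933^2265=947
  1933^2266=1055  1933^2267=804  1933^2268=44  1933^2269=1446  1933^2270=1694
  1933^2271=1573  1933^2272=1285  1933^2273=315  1933^2274=1522  1933^2275=1062
  1933^2276=2040  1933^2277=1543  1933^2278=2311  1933^2279=1619  1933^2280=1679
  1933^2281=2086
Found 2086 at exponent 2281.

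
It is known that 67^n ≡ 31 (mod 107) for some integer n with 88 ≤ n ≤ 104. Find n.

97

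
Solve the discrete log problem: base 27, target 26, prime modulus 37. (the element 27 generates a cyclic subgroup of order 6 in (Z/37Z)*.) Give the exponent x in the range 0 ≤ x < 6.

Successive powers of 27 modulo 37:
  27^0=1  27^1=27  27^2=26
So 27^2 ≡ 26 (mod 37), giving x = 2.

2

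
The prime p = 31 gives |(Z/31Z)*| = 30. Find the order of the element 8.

5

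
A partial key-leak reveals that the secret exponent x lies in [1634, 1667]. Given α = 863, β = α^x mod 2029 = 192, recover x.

Compute 863^1634 mod 2029 = 1542, then multiply by 863 repeatedly:
  863^1634=1542  863^1635=1751  863^1636=1537  863^1637=1494  863^1638=907
  863^1639=1576  863^1640=658  863^1641=1763  863^1642=1748  863^1643=977
  863^1644=1116  863^1645=1362  863^1646=615  863^1647=1176  863^1648=388
  863^1649=59  863^1650=192
Found 192 at exponent 1650.

1650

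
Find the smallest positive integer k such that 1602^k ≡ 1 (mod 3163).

1581

The order of 1602 must divide p − 1 = 3162 = 2 · 3 · 17 · 31.
Divisors: 1, 2, 3, 6, 17, 31, 34, 51, 62, 93, 102, 186, 527, 1054, 1581, 3162.
Check each in increasing order: 1602^1 ≡ 1602;  1602^2 ≡ 1211;  1602^3 ≡ 1103;  1602^6 ≡ 2017;  1602^17 ≡ 2837;  1602^31 ≡ 3007;  1602^34 ≡ 1897;  1602^51 ≡ 1526;  1602^62 ≡ 2195;  1602^93 ≡ 2347;  1602^102 ≡ 708;  1602^186 ≡ 1626;  1602^527 ≡ 2626;  1602^1054 ≡ 536;  1602^1581 ≡ 1.
Smallest exponent giving 1 is 1581.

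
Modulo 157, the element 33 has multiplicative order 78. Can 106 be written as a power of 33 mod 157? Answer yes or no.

106 ∈ ⟨33⟩ iff 106^78 ≡ 1 (mod 157), since |⟨33⟩| = 78.
106^78 mod 157 = 1.
Since 1 = 1, 106 lies in the subgroup.

yes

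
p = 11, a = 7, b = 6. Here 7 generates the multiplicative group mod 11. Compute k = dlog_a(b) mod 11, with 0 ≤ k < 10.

7

Successive powers of 7 modulo 11:
  7^0=1  7^1=7  7^2=5  7^3=2  7^4=3  7^5=10
  7^6=4  7^7=6
So 7^7 ≡ 6 (mod 11), giving k = 7.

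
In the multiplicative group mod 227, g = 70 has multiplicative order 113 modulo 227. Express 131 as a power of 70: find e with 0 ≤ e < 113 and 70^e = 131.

50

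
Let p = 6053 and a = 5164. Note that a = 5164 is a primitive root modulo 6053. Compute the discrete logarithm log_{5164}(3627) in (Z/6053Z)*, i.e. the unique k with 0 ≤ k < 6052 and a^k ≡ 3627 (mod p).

275

Baby-step giant-step with m = ceil(sqrt(6052)) = 78.
Baby table (5164^j mod 6053 for j=0..77):
  0:1  1:5164  2:3431  3:553  4:4729  5:2754  6:3159  7:241
  8:3659  9:3663  10:107  11:1725  12:3937  13:4694  14:3604  15:4134
  16:5098  17:1575  18:4121  19:4549  20:5396  21:2985  22:3602  23:5912
  24:4289  25:469  26:716  27:5094  28:5131  29:2503  30:2337  31:4639
  32:4075  33:3072  34:4948  35:1759  36:3976  37:288  38:4247  39:1489
  40:1886  41:27  42:209  43:1842  44:2825  45:570  46:1722  47:551
  48:454  49:1945  50:2053  51:2889  52:4204  53:3398  54:5678  55:460
  56:2664  57:4480  58:154  59:2313  60:1763  61:420  62:1906  63:406
  64:2246  65:796  66:557  67:1173  68:4372  69:5371  70:998  71:2569
  72:4193  73:1071  74:4255  75:430  76:5122  77:4451
Giant step factor: 5164^(-78) ≡ 1883 (mod 6053).
Scan 3627·1883^i mod 6053 for i = 0, 1, …:
  i=0: 3627   i=1: 1857   i=2: 4150   i=3: 27
Match at i=3, j=41: k = 3·78 + 41 = 275.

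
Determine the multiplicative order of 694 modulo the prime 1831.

183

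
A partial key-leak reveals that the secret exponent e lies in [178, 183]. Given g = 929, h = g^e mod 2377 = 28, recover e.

Compute 929^178 mod 2377 = 2202, then multiply by 929 repeatedly:
  929^178=2202  929^179=1438  929^180=28
Found 28 at exponent 180.

180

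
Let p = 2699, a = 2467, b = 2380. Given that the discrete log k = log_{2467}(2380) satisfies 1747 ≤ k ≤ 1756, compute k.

Compute 2467^1747 mod 2699 = 1576, then multiply by 2467 repeatedly:
  2467^1747=1576  2467^1748=1432  2467^1749=2452  2467^1750=625  2467^1751=746
  2467^1752=2363  2467^1753=2380
Found 2380 at exponent 1753.

1753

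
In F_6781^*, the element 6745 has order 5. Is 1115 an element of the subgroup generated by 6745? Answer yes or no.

no

1115 ∈ ⟨6745⟩ iff 1115^5 ≡ 1 (mod 6781), since |⟨6745⟩| = 5.
1115^5 mod 6781 = 1672.
Since 1672 ≠ 1, 1115 does not lie in the subgroup.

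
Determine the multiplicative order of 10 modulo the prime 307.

The order of 10 must divide p − 1 = 306 = 2 · 3^2 · 17.
Divisors: 1, 2, 3, 6, 9, 17, 18, 34, 51, 102, 153, 306.
Check each in increasing order: 10^1 ≡ 10;  10^2 ≡ 100;  10^3 ≡ 79;  10^6 ≡ 101;  10^9 ≡ 304;  10^17 ≡ 93;  10^18 ≡ 9;  10^34 ≡ 53;  10^51 ≡ 17;  10^102 ≡ 289;  10^153 ≡ 1.
Smallest exponent giving 1 is 153.

153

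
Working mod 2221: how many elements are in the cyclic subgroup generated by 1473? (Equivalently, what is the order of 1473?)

The order of 1473 must divide p − 1 = 2220 = 2^2 · 3 · 5 · 37.
Divisors: 1, 2, 3, 4, 5, 6, 10, 12, 15, 20, 30, 37, 60, 74, 111, 148, 185, 222, 370, 444, 555, 740, 1110, 2220.
Check each in increasing order: 1473^1 ≡ 1473;  1473^2 ≡ 2033;  1473^3 ≡ 701;  1473^4 ≡ 2029;  1473^5 ≡ 1472;  1473^6 ≡ 560;  1473^10 ≡ 1309;  1473^12 ≡ 439;  1473^15 ≡ 1241;  1473^20 ≡ 1090;  1473^30 ≡ 928;  1473^37 ≡ 1001;  1473^60 ≡ 1657;  1473^74 ≡ 330;  1473^111 ≡ 1622;  1473^148 ≡ 71;  1473^185 ≡ 2220;  1473^222 ≡ 1220;  1473^370 ≡ 1.
Smallest exponent giving 1 is 370.

370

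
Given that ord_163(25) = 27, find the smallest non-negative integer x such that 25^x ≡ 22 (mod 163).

7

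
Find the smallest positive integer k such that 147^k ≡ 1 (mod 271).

270

The order of 147 must divide p − 1 = 270 = 2 · 3^3 · 5.
Divisors: 1, 2, 3, 5, 6, 9, 10, 15, 18, 27, 30, 45, 54, 90, 135, 270.
Check each in increasing order: 147^1 ≡ 147;  147^2 ≡ 200;  147^3 ≡ 132;  147^5 ≡ 113;  147^6 ≡ 80;  147^9 ≡ 262;  147^10 ≡ 32;  147^15 ≡ 93;  147^18 ≡ 81;  147^27 ≡ 84;  147^30 ≡ 248;  147^45 ≡ 29;  147^54 ≡ 10;  147^90 ≡ 28;  147^135 ≡ 270;  147^270 ≡ 1.
Smallest exponent giving 1 is 270.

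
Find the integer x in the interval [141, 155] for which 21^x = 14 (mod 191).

Compute 21^141 mod 191 = 146, then multiply by 21 repeatedly:
  21^141=146  21^142=10  21^143=19  21^144=17  21^145=166
  21^146=48  21^147=53  21^148=158  21^149=71  21^150=154
  21^151=178  21^152=109  21^153=188  21^154=128  21^155=14
Found 14 at exponent 155.

155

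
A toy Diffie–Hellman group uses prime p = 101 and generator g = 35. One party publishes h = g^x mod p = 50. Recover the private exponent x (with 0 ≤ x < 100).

53

Baby-step giant-step with m = ceil(sqrt(100)) = 10.
Baby table (35^j mod 101 for j=0..9):
  0:1  1:35  2:13  3:51  4:68  5:57  6:76  7:34
  8:79  9:38
Giant step factor: 35^(-10) ≡ 6 (mod 101).
Scan 50·6^i mod 101 for i = 0, 1, …:
  i=0: 50   i=1: 98   i=2: 83   i=3: 94
  i=4: 59   i=5: 51
Match at i=5, j=3: x = 5·10 + 3 = 53.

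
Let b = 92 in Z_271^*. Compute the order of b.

270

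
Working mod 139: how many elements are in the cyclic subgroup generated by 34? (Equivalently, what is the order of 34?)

23

The order of 34 must divide p − 1 = 138 = 2 · 3 · 23.
Divisors: 1, 2, 3, 6, 23, 46, 69, 138.
Check each in increasing order: 34^1 ≡ 34;  34^2 ≡ 44;  34^3 ≡ 106;  34^6 ≡ 116;  34^23 ≡ 1.
Smallest exponent giving 1 is 23.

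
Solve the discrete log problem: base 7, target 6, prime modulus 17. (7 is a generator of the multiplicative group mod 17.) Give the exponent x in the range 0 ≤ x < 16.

13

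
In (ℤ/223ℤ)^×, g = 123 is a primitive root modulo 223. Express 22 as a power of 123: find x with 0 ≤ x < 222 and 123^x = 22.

Baby-step giant-step with m = ceil(sqrt(222)) = 15.
Baby table (123^j mod 223 for j=0..14):
  0:1  1:123  2:188  3:155  4:110  5:150  6:164  7:102
  8:58  9:221  10:200  11:70  12:136  13:3  14:146
Giant step factor: 123^(-15) ≡ 206 (mod 223).
Scan 22·206^i mod 223 for i = 0, 1, …:
  i=0: 22   i=1: 72   i=2: 114   i=3: 69
  i=4: 165   i=5: 94   i=6: 186   i=7: 183
  i=8: 11   i=9: 36   i=10: 57   i=11: 146
Match at i=11, j=14: x = 11·15 + 14 = 179.

179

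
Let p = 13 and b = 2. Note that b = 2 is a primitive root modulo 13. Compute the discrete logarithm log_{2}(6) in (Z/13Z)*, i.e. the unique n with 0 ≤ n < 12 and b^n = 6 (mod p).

5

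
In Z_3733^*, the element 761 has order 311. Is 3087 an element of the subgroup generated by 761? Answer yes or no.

yes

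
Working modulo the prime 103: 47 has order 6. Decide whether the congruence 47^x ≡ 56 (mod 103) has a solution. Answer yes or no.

yes

⟨47⟩ has order 6; its elements mod 103 are {1, 46, 47, 56, 57, 102}.
56 is in this set.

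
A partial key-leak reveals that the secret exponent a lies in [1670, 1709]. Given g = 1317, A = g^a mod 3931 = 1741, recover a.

1680

Compute 1317^1670 mod 3931 = 726, then multiply by 1317 repeatedly:
  1317^1670=726  1317^1671=909  1317^1672=2129  1317^1673=1090  1317^1674=715
  1317^1675=2146  1317^1676=3824  1317^1677=597  1317^1678=49  1317^1679=1637
  1317^1680=1741
Found 1741 at exponent 1680.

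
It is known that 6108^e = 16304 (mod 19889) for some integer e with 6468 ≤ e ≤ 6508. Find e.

6496

Compute 6108^6468 mod 19889 = 7818, then multiply by 6108 repeatedly:
  6108^6468=7818  6108^6469=18744  6108^6470=7268  6108^6471=696  6108^6472=14811
  6108^6473=10416  6108^6474=15906  6108^6475=15972  6108^6476=1431  6108^6477=9277
  6108^6478=155  6108^6479=11957  6108^6480=948  6108^6481=2685  6108^6482=11444
  6108^6483=10006  6108^6484=17640  6108^6485=6407  6108^6486=12293  6108^6487=4669
  6108^6488=17315  6108^6489=10207  6108^6490=12230  6108^6491=17645  6108^6492=17058
  6108^6493=11682  6108^6494=11813  6108^6495=16401  6108^6496=16304
Found 16304 at exponent 6496.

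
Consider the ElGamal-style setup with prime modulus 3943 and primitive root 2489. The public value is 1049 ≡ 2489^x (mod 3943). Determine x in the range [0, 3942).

95

Baby-step giant-step with m = ceil(sqrt(3942)) = 63.
Baby table (2489^j mod 3943 for j=0..62):
  0:1  1:2489  2:668  3:2649  4:665  5:3068  6:2604  7:3007
  8:609  9:1689  10:683  11:554  12:2799  13:3373  14:750  15:1711
  16:239  17:3421  18:1932  19:2231  20:1215  21:3797  22:3305  23:1047
  24:3603  25:1485  26:1574  27:2287  28:2594  29:1775  30:1815  31:2800
  32:1919  33:1418  34:417  35:904  36:2546  37:593  38:1295  39:1824
  40:1543  41:45  42:1601  43:2459  44:915  45:2324  46:55  47:2833
  48:1253  49:3747  50:1088  51:3134  52:1272  53:3722  54:1951  55:2206
  56:2078  57:2869  58:168  59:194  60:1820  61:3416  62:1316
Giant step factor: 2489^(-63) ≡ 3911 (mod 3943).
Scan 1049·3911^i mod 3943 for i = 0, 1, …:
  i=0: 1049   i=1: 1919
Match at i=1, j=32: x = 1·63 + 32 = 95.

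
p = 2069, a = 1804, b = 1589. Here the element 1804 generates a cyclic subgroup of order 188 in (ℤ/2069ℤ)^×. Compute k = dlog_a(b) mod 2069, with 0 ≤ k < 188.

78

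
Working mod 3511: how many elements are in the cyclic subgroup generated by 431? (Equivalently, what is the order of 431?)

The order of 431 must divide p − 1 = 3510 = 2 · 3^3 · 5 · 13.
Divisors: 1, 2, 3, 5, 6, 9, 10, 13, 15, 18, 26, 27, 30, 39, 45, 54, 65, 78, 90, 117, 130, 135, 195, 234, 270, 351, 390, 585, 702, 1170, 1755, 3510.
Check each in increasing order: 431^1 ≡ 431;  431^2 ≡ 3189;  431^3 ≡ 1658;  431^5 ≡ 3307;  431^6 ≡ 3362;  431^9 ≡ 2239;  431^10 ≡ 2995;  431^13 ≡ 1156;  431^15 ≡ 3445;  431^18 ≡ 2924;  431^26 ≡ 2156;  431^27 ≡ 2332;  431^30 ≡ 845;  431^39 ≡ 3037;  431^45 ≡ 406;  431^54 ≡ 3196;  431^65 ≡ 3268;  431^78 ≡ 3483;  431^90 ≡ 3330;  431^117 ≡ 2739;  431^130 ≡ 2873;  431^135 ≡ 245;  431^195 ≡ 550;  431^234 ≡ 2625;  431^270 ≡ 338;  431^351 ≡ 2858;  431^390 ≡ 554;  431^585 ≡ 2754;  431^702 ≡ 1578;  431^1170 ≡ 756;  431^1755 ≡ 1.
Smallest exponent giving 1 is 1755.

1755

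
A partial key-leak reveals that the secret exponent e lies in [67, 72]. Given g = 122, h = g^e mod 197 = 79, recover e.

71

Compute 122^67 mod 197 = 166, then multiply by 122 repeatedly:
  122^67=166  122^68=158  122^69=167  122^70=83  122^71=79
Found 79 at exponent 71.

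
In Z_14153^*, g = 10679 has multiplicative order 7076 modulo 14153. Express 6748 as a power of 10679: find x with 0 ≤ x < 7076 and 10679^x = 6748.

5513

Baby-step giant-step with m = ceil(sqrt(7076)) = 85.
Baby table (10679^j mod 14153 for j=0..84):
  0:1  1:10679  2:10320  3:12022  4:1075  5:1842  6:12201  7:1961
  8:9232  9:12883  10:10397  11:13431  12:3147  13:7591  14:10058  15:2265
  16:458  17:8197  18:13611  19:559  20:11148  21:8609  22:11776  23:6499
  24:10662  25:12766  26:6418  27:8996  28:11873  29:9193  30:6839  31:4201
  32:11622  33:3681  34:6518  35:1268  36:10704  37:8388  38:1115  39:4412
  40:411  41:1639  42:9773  43:1645  44:3082  45:6953  46:4449  47:13403
  48:1348  49:1691  50:13114  51:471  52:5494  53:6241  54:1162  55:10970
  56:4249  57:553  58:3686  59:3301  60:10409  61:49  62:13763  63:10325
  64:8805  65:10216  66:5340  67:3423  68:11171  69:13625  70:8535  71:14098
  72:7081  73:12673  74:3981  75:11640  76:11914  77:8289  78:5369  79:1748
  80:13238  81:8438  82:11404  83:10904  84:7085
Giant step factor: 10679^(-85) ≡ 12394 (mod 14153).
Scan 6748·12394^i mod 14153 for i = 0, 1, …:
  i=0: 6748   i=1: 4635   i=2: 13316   i=3: 371
  i=4: 12602   i=5: 10833   i=6: 8844   i=7: 11704
  i=8: 5279   i=9: 12760     …   i=63: 12609
  i=64: 12673
Match at i=64, j=73: x = 64·85 + 73 = 5513.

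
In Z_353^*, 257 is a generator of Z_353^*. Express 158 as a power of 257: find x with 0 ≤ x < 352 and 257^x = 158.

Baby-step giant-step with m = ceil(sqrt(352)) = 19.
Baby table (257^j mod 353 for j=0..18):
  0:1  1:257  2:38  3:235  4:32  5:105  6:157  7:107
  8:318  9:183  10:82  11:247  12:292  13:208  14:153  15:138
  16:166  17:302  18:307
Giant step factor: 257^(-19) ≡ 202 (mod 353).
Scan 158·202^i mod 353 for i = 0, 1, …:
  i=0: 158   i=1: 146   i=2: 193   i=3: 156
  i=4: 95   i=5: 128   i=6: 87   i=7: 277
  i=8: 180   i=9: 1
Match at i=9, j=0: x = 9·19 + 0 = 171.

171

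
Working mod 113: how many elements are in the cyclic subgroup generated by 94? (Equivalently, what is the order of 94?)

112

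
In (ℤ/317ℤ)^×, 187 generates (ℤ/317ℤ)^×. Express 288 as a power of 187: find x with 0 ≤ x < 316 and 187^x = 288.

25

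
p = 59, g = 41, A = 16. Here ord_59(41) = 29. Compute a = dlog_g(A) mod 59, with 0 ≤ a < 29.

Successive powers of 41 modulo 59:
  41^0=1  41^1=41  41^2=29  41^3=9  41^4=15  41^5=25
  41^6=22  41^7=17  41^8=48  41^9=21  41^10=35  41^11=19
  41^12=12  41^13=20  41^14=53  41^15=49  41^16=3  41^17=5
  41^18=28  41^19=27  41^20=45  41^21=16
So 41^21 ≡ 16 (mod 59), giving a = 21.

21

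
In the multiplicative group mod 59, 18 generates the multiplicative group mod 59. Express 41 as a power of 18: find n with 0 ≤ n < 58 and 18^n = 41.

30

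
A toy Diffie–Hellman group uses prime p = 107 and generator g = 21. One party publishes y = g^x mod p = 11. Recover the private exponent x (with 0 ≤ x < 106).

94

Baby-step giant-step with m = ceil(sqrt(106)) = 11.
Baby table (21^j mod 107 for j=0..10):
  0:1  1:21  2:13  3:59  4:62  5:18  6:57  7:20
  8:99  9:46  10:3
Giant step factor: 21^(-11) ≡ 17 (mod 107).
Scan 11·17^i mod 107 for i = 0, 1, …:
  i=0: 11   i=1: 80   i=2: 76   i=3: 8
  i=4: 29   i=5: 65   i=6: 35   i=7: 60
  i=8: 57
Match at i=8, j=6: x = 8·11 + 6 = 94.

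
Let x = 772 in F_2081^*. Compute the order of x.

The order of 772 must divide p − 1 = 2080 = 2^5 · 5 · 13.
Divisors: 1, 2, 4, 5, 8, 10, 13, 16, 20, 26, 32, 40, 52, 65, 80, 104, 130, 160, 208, 260, 416, 520, 1040, 2080.
Check each in increasing order: 772^1 ≡ 772;  772^2 ≡ 818;  772^4 ≡ 1123;  772^5 ≡ 1260;  772^8 ≡ 43;  772^10 ≡ 1878;  772^13 ≡ 74;  772^16 ≡ 1849;  772^20 ≡ 1670;  772^26 ≡ 1314;  772^32 ≡ 1799;  772^40 ≡ 360;  772^52 ≡ 1447;  772^65 ≡ 947;  772^80 ≡ 578;  772^104 ≡ 323;  772^130 ≡ 1979;  772^160 ≡ 1124;  772^208 ≡ 279;  772^260 ≡ 2080;  772^416 ≡ 844;  772^520 ≡ 1.
Smallest exponent giving 1 is 520.

520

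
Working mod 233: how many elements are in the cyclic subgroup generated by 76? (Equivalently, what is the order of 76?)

The order of 76 must divide p − 1 = 232 = 2^3 · 29.
Divisors: 1, 2, 4, 8, 29, 58, 116, 232.
Check each in increasing order: 76^1 ≡ 76;  76^2 ≡ 184;  76^4 ≡ 71;  76^8 ≡ 148;  76^29 ≡ 1.
Smallest exponent giving 1 is 29.

29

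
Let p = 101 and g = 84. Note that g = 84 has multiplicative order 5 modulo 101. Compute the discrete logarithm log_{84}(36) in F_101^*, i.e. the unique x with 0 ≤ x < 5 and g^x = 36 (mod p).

Successive powers of 84 modulo 101:
  84^0=1  84^1=84  84^2=87  84^3=36
So 84^3 ≡ 36 (mod 101), giving x = 3.

3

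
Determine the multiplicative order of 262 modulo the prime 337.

84

The order of 262 must divide p − 1 = 336 = 2^4 · 3 · 7.
Divisors: 1, 2, 3, 4, 6, 7, 8, 12, 14, 16, 21, 24, 28, 42, 48, 56, 84, 112, 168, 336.
Check each in increasing order: 262^1 ≡ 262;  262^2 ≡ 233;  262^3 ≡ 49;  262^4 ≡ 32;  262^6 ≡ 42;  262^7 ≡ 220;  262^8 ≡ 13;  262^12 ≡ 79;  262^14 ≡ 209;  262^16 ≡ 169;  262^21 ≡ 148;  262^24 ≡ 175;  262^28 ≡ 208;  262^42 ≡ 336;  262^48 ≡ 295;  262^56 ≡ 128;  262^84 ≡ 1.
Smallest exponent giving 1 is 84.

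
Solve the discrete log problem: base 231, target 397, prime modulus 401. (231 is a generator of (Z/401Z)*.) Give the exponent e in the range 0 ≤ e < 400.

236

Baby-step giant-step with m = ceil(sqrt(400)) = 20.
Baby table (231^j mod 401 for j=0..19):
  0:1  1:231  2:28  3:52  4:383  5:253  6:298  7:267
  8:324  9:258  10:250  11:6  12:183  13:168  14:312  15:293
  16:315  17:184  18:399  19:340
Giant step factor: 231^(-20) ≡ 179 (mod 401).
Scan 397·179^i mod 401 for i = 0, 1, …:
  i=0: 397   i=1: 86   i=2: 156   i=3: 255
  i=4: 332   i=5: 80   i=6: 285   i=7: 88
  i=8: 113   i=9: 177   i=10: 4   i=11: 315
Match at i=11, j=16: e = 11·20 + 16 = 236.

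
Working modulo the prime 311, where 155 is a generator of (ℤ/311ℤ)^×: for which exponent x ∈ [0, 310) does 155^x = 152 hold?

Baby-step giant-step with m = ceil(sqrt(310)) = 18.
Baby table (155^j mod 311 for j=0..17):
  0:1  1:155  2:78  3:272  4:175  5:68  6:277  7:17
  8:147  9:82  10:270  11:176  12:223  13:44  14:289  15:11
  16:150  17:236
Giant step factor: 155^(-18) ≡ 282 (mod 311).
Scan 152·282^i mod 311 for i = 0, 1, …:
  i=0: 152   i=1: 257   i=2: 11
Match at i=2, j=15: x = 2·18 + 15 = 51.

51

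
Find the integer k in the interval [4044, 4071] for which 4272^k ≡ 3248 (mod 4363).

4053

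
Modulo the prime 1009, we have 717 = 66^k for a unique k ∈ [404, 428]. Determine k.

Compute 66^404 mod 1009 = 486, then multiply by 66 repeatedly:
  66^404=486  66^405=797  66^406=134  66^407=772  66^408=502
  66^409=844  66^410=209  66^411=677  66^412=286  66^413=714
  66^414=710  66^415=446  66^416=175  66^417=451  66^418=505
  66^419=33  66^420=160  66^421=470  66^422=750  66^423=59
  66^424=867  66^425=718  66^426=974  66^427=717
Found 717 at exponent 427.

427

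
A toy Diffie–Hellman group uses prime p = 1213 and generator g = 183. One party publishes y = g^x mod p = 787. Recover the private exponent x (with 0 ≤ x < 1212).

43

Baby-step giant-step with m = ceil(sqrt(1212)) = 35.
Baby table (183^j mod 1213 for j=0..34):
  0:1  1:183  2:738  3:411  4:7  5:68  6:314  7:451
  8:49  9:476  10:985  11:731  12:343  13:906  14:830  15:265
  16:1188  17:277  18:958  19:642  20:1038  21:726  22:641  23:855
  24:1201  25:230  26:848  27:1133  28:1129  29:397  30:1084  31:653
  32:625  33:353  34:310
Giant step factor: 183^(-35) ≡ 259 (mod 1213).
Scan 787·259^i mod 1213 for i = 0, 1, …:
  i=0: 787   i=1: 49
Match at i=1, j=8: x = 1·35 + 8 = 43.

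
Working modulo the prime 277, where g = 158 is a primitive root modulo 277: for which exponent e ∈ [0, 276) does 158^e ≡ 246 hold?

Successive powers of 158 modulo 277:
  158^0=1  158^1=158  158^2=34  158^3=109  158^4=48  158^5=105
  158^6=247  158^7=246
So 158^7 ≡ 246 (mod 277), giving e = 7.

7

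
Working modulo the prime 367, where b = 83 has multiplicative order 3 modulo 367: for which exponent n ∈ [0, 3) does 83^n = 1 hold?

Successive powers of 83 modulo 367:
  83^0=1
So 83^0 ≡ 1 (mod 367), giving n = 0.

0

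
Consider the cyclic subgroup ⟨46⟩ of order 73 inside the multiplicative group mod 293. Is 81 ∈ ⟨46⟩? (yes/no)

81 ∈ ⟨46⟩ iff 81^73 ≡ 1 (mod 293), since |⟨46⟩| = 73.
81^73 mod 293 = 1.
Since 1 = 1, 81 lies in the subgroup.

yes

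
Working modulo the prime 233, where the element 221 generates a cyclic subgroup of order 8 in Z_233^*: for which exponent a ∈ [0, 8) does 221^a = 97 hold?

7

Successive powers of 221 modulo 233:
  221^0=1  221^1=221  221^2=144  221^3=136  221^4=232  221^5=12
  221^6=89  221^7=97
So 221^7 ≡ 97 (mod 233), giving a = 7.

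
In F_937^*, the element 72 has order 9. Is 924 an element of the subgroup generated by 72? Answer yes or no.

yes

924 ∈ ⟨72⟩ iff 924^9 ≡ 1 (mod 937), since |⟨72⟩| = 9.
924^9 mod 937 = 1.
Since 1 = 1, 924 lies in the subgroup.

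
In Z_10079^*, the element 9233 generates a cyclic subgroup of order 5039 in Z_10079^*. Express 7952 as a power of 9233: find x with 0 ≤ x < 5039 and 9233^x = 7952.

Baby-step giant-step with m = ceil(sqrt(5039)) = 71.
Baby table (9233^j mod 10079 for j=0..70):
  0:1  1:9233  2:107  3:189  4:1370  5:65  6:5484  7:6955
  8:2206  9:8418  10:4225  11:3695  12:8599  13:2284  14:2904  15:2492
  16:8358  17:4590  18:7354  19:7338  20:716  21:9083  22:6059  23:4297
  24:3257  25:6224  26:5813  27:754  28:7172  29:46  30:1400  31:4922
  32:8694  33:2546  34:2990  35:289  36:7481  37:686  38:4226  39:2849
  40:8706  41:2473  42:4274  43:2557  44:3763  45:1466  46:9560  47:5677
  48:4941  49:2699  50:4579  51:6581  52:6161  53:8716  54:4092  55:5344
  56:4447  57:7384  58:2116  59:3926  60:4674  61:6843  62:6247  63:6513
  64:3215  65:1440  66:1319  67:2895  68:27  69:7395  70:2889
Giant step factor: 9233^(-71) ≡ 873 (mod 10079).
Scan 7952·873^i mod 10079 for i = 0, 1, …:
  i=0: 7952   i=1: 7744   i=2: 7582   i=3: 7262
  i=4: 35   i=5: 318   i=6: 5481   i=7: 7467
  i=8: 7657   i=9: 2184     …   i=33: 200
  i=34: 3257
Match at i=34, j=24: x = 34·71 + 24 = 2438.

2438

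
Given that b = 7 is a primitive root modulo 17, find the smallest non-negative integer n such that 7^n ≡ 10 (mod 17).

9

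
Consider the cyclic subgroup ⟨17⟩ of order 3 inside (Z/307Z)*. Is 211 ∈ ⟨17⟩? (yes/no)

no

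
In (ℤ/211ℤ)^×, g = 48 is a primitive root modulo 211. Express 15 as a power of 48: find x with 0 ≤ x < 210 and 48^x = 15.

Baby-step giant-step with m = ceil(sqrt(210)) = 15.
Baby table (48^j mod 211 for j=0..14):
  0:1  1:48  2:194  3:28  4:78  5:157  6:151  7:74
  8:176  9:8  10:173  11:75  12:13  13:202  14:201
Giant step factor: 48^(-15) ≡ 40 (mod 211).
Scan 15·40^i mod 211 for i = 0, 1, …:
  i=0: 15   i=1: 178   i=2: 157
Match at i=2, j=5: x = 2·15 + 5 = 35.

35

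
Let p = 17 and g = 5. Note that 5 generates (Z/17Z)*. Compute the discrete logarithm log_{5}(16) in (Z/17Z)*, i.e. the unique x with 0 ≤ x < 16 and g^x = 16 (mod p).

8

Successive powers of 5 modulo 17:
  5^0=1  5^1=5  5^2=8  5^3=6  5^4=13  5^5=14
  5^6=2  5^7=10  5^8=16
So 5^8 ≡ 16 (mod 17), giving x = 8.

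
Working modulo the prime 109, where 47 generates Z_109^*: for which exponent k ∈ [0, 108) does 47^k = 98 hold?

97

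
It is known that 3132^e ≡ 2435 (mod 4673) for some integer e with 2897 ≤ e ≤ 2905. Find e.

Compute 3132^2897 mod 4673 = 1548, then multiply by 3132 repeatedly:
  3132^2897=1548  3132^2898=2435
Found 2435 at exponent 2898.

2898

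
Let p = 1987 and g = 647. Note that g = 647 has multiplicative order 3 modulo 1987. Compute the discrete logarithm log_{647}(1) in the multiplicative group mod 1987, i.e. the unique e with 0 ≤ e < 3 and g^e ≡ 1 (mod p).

0

Successive powers of 647 modulo 1987:
  647^0=1
So 647^0 ≡ 1 (mod 1987), giving e = 0.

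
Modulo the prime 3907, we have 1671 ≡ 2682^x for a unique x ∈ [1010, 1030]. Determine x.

Compute 2682^1010 mod 3907 = 2743, then multiply by 2682 repeatedly:
  2682^1010=2743  2682^1011=3752  2682^1012=2339  2682^1013=2463  2682^1014=2936
  2682^1015=1747  2682^1016=961  2682^1017=2689  2682^1018=3483  2682^1019=3676
  2682^1020=1671
Found 1671 at exponent 1020.

1020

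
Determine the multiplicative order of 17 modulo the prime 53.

The order of 17 must divide p − 1 = 52 = 2^2 · 13.
Divisors: 1, 2, 4, 13, 26, 52.
Check each in increasing order: 17^1 ≡ 17;  17^2 ≡ 24;  17^4 ≡ 46;  17^13 ≡ 52;  17^26 ≡ 1.
Smallest exponent giving 1 is 26.

26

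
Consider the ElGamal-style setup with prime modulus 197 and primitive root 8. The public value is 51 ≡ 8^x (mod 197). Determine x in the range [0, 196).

Baby-step giant-step with m = ceil(sqrt(196)) = 14.
Baby table (8^j mod 197 for j=0..13):
  0:1  1:8  2:64  3:118  4:156  5:66  6:134  7:87
  8:105  9:52  10:22  11:176  12:29  13:35
Giant step factor: 8^(-14) ≡ 19 (mod 197).
Scan 51·19^i mod 197 for i = 0, 1, …:
  i=0: 51   i=1: 181   i=2: 90   i=3: 134
Match at i=3, j=6: x = 3·14 + 6 = 48.

48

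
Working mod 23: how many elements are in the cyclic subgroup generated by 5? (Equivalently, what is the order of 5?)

22

The order of 5 must divide p − 1 = 22 = 2 · 11.
Divisors: 1, 2, 11, 22.
Check each in increasing order: 5^1 ≡ 5;  5^2 ≡ 2;  5^11 ≡ 22;  5^22 ≡ 1.
Smallest exponent giving 1 is 22.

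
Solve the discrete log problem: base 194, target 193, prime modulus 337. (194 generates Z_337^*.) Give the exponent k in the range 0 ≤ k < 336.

Baby-step giant-step with m = ceil(sqrt(336)) = 19.
Baby table (194^j mod 337 for j=0..18):
  0:1  1:194  2:229  3:279  4:206  5:198  6:331  7:184
  8:311  9:11  10:112  11:160  12:36  13:244  14:156  15:271
  16:2  17:51  18:121
Giant step factor: 194^(-19) ≡ 61 (mod 337).
Scan 193·61^i mod 337 for i = 0, 1, …:
  i=0: 193   i=1: 315   i=2: 6   i=3: 29
  i=4: 84   i=5: 69   i=6: 165   i=7: 292
  i=8: 288   i=9: 44   i=10: 325   i=11: 279
Match at i=11, j=3: k = 11·19 + 3 = 212.

212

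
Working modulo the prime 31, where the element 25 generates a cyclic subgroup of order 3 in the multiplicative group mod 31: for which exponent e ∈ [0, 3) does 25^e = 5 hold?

2

Successive powers of 25 modulo 31:
  25^0=1  25^1=25  25^2=5
So 25^2 ≡ 5 (mod 31), giving e = 2.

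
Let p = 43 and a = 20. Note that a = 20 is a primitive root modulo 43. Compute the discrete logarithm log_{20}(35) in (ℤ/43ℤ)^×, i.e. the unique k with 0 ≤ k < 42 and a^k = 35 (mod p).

Baby-step giant-step with m = ceil(sqrt(42)) = 7.
Baby table (20^j mod 43 for j=0..6):
  0:1  1:20  2:13  3:2  4:40  5:26  6:4
Giant step factor: 20^(-7) ≡ 7 (mod 43).
Scan 35·7^i mod 43 for i = 0, 1, …:
  i=0: 35   i=1: 30   i=2: 38   i=3: 8
  i=4: 13
Match at i=4, j=2: k = 4·7 + 2 = 30.

30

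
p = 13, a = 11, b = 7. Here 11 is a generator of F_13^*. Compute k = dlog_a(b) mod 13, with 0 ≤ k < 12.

5

Successive powers of 11 modulo 13:
  11^0=1  11^1=11  11^2=4  11^3=5  11^4=3  11^5=7
So 11^5 ≡ 7 (mod 13), giving k = 5.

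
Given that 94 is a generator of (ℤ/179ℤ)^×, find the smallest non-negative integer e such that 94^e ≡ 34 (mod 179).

Baby-step giant-step with m = ceil(sqrt(178)) = 14.
Baby table (94^j mod 179 for j=0..13):
  0:1  1:94  2:65  3:24  4:108  5:128  6:39  7:86
  8:29  9:41  10:95  11:159  12:89  13:132
Giant step factor: 94^(-14) ≡ 22 (mod 179).
Scan 34·22^i mod 179 for i = 0, 1, …:
  i=0: 34   i=1: 32   i=2: 167   i=3: 94
Match at i=3, j=1: e = 3·14 + 1 = 43.

43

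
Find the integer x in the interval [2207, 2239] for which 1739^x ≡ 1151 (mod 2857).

2210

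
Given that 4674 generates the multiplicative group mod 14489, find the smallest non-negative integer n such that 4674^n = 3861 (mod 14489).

Baby-step giant-step with m = ceil(sqrt(14488)) = 121.
Baby table (4674^j mod 14489 for j=0..120):
  0:1  1:4674  2:11353  3:5204  4:10954  5:9359  6:1675  7:4890
  8:6707  9:8811  10:4876  11:13716  12:9248  13:4465  14:5250  15:8623
  16:9993  17:9235  18:1659  19:2551  20:13416  21:12481  22:3480  23:8862
  24:11426  25:13159  26:13850  27:12537  28:4422  29:7114  30:13070  31:3556
  32:1861  33:4914  34:2971  35:5992  36:13860  37:1321  38:2040  39:1198
  40:6698  41:10212  42:4122  43:10347  44:12085  45:7168  46:4664  47:8080
  48:7586  49:2381  50:1242  51:9508  52:2629  53:1274  54:14186  55:3700
  56:8423  57:2489  58:13408  59:4067  60:14079  61:10697  62:10728  63:10732
  64:450  65:2395  66:8722  67:9071  68:3040  69:9740  70:322  71:12661
  72:4438  73:9453  74:6361  75:14375  76:3257  77:9768  78:793  79:11787
  80:5260  81:11896  82:7611  83:3319  84:9776  85:9207  86:1188  87:3425
  88:12594  89:10038  90:2230  91:5429  92:4907  93:13720  94:13455  95:6410
  96:11577  97:8972  98:3962  99:1446  100:6730  101:401  102:5193  103:3007
  104:388  105:2387  106:308  107:5181  108:4875  109:9042  110:12384  111:13750
  112:8785  113:13753  114:8318  115:4345  116:9441  117:8229  118:8540  119:13254
  120:8721
Giant step factor: 4674^(-121) ≡ 7691 (mod 14489).
Scan 3861·7691^i mod 14489 for i = 0, 1, …:
  i=0: 3861   i=1: 6990   i=2: 5900   i=3: 11841
  i=4: 5766   i=5: 9966   i=6: 1696   i=7: 3836
  i=8: 3072   i=9: 9682     …   i=81: 11801
  i=82: 2395
Match at i=82, j=65: n = 82·121 + 65 = 9987.

9987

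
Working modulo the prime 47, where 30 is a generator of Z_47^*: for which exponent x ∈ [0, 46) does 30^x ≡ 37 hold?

Baby-step giant-step with m = ceil(sqrt(46)) = 7.
Baby table (30^j mod 47 for j=0..6):
  0:1  1:30  2:7  3:22  4:2  5:13  6:14
Giant step factor: 30^(-7) ≡ 31 (mod 47).
Scan 37·31^i mod 47 for i = 0, 1, …:
  i=0: 37   i=1: 19   i=2: 25   i=3: 23
  i=4: 8   i=5: 13
Match at i=5, j=5: x = 5·7 + 5 = 40.

40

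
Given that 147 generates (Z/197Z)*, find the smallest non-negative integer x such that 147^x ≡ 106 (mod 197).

Baby-step giant-step with m = ceil(sqrt(196)) = 14.
Baby table (147^j mod 197 for j=0..13):
  0:1  1:147  2:136  3:95  4:175  5:115  6:160  7:77
  8:90  9:31  10:26  11:79  12:187  13:106
Giant step factor: 147^(-14) ≡ 83 (mod 197).
Scan 106·83^i mod 197 for i = 0, 1, …:
  i=0: 106
Match at i=0, j=13: x = 0·14 + 13 = 13.

13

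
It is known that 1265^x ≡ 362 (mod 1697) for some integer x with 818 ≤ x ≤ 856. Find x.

Compute 1265^818 mod 1697 = 364, then multiply by 1265 repeatedly:
  1265^818=364  1265^819=573  1265^820=226  1265^821=794  1265^822=1483
  1265^823=810  1265^824=1359  1265^825=74  1265^826=275  1265^827=1687
  1265^828=926  1265^829=460  1265^830=1526  1265^831=901  1265^832=1078
  1265^833=979  1265^834=1322  1265^835=785  1265^836=280  1265^837=1224
  1265^838=696  1265^839=1394  1265^840=227  1265^841=362
Found 362 at exponent 841.

841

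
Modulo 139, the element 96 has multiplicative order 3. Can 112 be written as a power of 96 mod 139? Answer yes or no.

⟨96⟩ has order 3; its elements mod 139 are {1, 42, 96}.
112 is not in this set.

no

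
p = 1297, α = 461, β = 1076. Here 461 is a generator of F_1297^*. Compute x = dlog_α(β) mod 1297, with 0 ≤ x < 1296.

1163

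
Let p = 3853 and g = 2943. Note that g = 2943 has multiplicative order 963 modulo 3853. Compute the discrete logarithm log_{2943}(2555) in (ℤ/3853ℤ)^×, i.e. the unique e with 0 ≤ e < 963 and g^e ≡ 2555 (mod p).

73

Baby-step giant-step with m = ceil(sqrt(963)) = 32.
Baby table (2943^j mod 3853 for j=0..31):
  0:1  1:2943  2:3558  3:2593  4:2259  5:1812  6:164  7:1027
  8:1709  9:1422  10:588  11:487  12:3778  13:2749  14:2860  15:2028
  16:107  17:2808  18:3112  19:35  20:2827  21:1234  22:2136  23:2005
  24:1772  25:1887  26:1268  27:2020  28:3534  29:1315  30:1633  31:1228
Giant step factor: 2943^(-32) ≡ 1296 (mod 3853).
Scan 2555·1296^i mod 3853 for i = 0, 1, …:
  i=0: 2555   i=1: 1553   i=2: 1422
Match at i=2, j=9: e = 2·32 + 9 = 73.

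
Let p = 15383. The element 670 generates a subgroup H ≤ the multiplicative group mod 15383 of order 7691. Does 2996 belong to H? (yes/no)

no

2996 ∈ ⟨670⟩ iff 2996^7691 ≡ 1 (mod 15383), since |⟨670⟩| = 7691.
2996^7691 mod 15383 = 15382.
Since 15382 ≠ 1, 2996 does not lie in the subgroup.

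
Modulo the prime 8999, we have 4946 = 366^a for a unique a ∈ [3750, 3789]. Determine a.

3778

Compute 366^3750 mod 8999 = 1908, then multiply by 366 repeatedly:
  366^3750=1908  366^3751=5405  366^3752=7449  366^3753=8636  366^3754=2127
  366^3755=4568  366^3756=7073  366^3757=6005  366^3758=2074  366^3759=3168
  366^3760=7616  366^3761=6765  366^3762=1265  366^3763=4041  366^3764=3170
  366^3765=8348  366^3766=4707  366^3767=3953  366^3768=6958  366^3769=8910
  366^3770=3422  366^3771=1591  366^3772=6370  366^3773=679  366^3774=5541
  366^3775=3231  366^3776=3677  366^3777=4931  366^3778=4946
Found 4946 at exponent 3778.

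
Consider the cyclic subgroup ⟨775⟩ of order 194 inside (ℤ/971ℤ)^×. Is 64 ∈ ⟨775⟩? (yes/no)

yes

64 ∈ ⟨775⟩ iff 64^194 ≡ 1 (mod 971), since |⟨775⟩| = 194.
64^194 mod 971 = 1.
Since 1 = 1, 64 lies in the subgroup.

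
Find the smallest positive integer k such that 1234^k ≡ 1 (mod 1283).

1282

The order of 1234 must divide p − 1 = 1282 = 2 · 641.
Divisors: 1, 2, 641, 1282.
Check each in increasing order: 1234^1 ≡ 1234;  1234^2 ≡ 1118;  1234^641 ≡ 1282;  1234^1282 ≡ 1.
Smallest exponent giving 1 is 1282.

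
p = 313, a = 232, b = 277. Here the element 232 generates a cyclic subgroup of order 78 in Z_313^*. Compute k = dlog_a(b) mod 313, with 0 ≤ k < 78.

Successive powers of 232 modulo 313:
  232^0=1  232^1=232  232^2=301  232^3=33  232^4=144  232^5=230
  232^6=150  232^7=57  232^8=78  232^9=255  232^10=3  232^11=70
  232^12=277
So 232^12 ≡ 277 (mod 313), giving k = 12.

12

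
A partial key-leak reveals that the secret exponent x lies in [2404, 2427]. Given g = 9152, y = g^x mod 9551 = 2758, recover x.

2407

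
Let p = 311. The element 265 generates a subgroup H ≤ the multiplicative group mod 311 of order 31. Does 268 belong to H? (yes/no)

no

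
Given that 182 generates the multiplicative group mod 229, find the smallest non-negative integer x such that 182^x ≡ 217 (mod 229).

8

Successive powers of 182 modulo 229:
  182^0=1  182^1=182  182^2=148  182^3=143  182^4=149  182^5=96
  182^6=68  182^7=10  182^8=217
So 182^8 ≡ 217 (mod 229), giving x = 8.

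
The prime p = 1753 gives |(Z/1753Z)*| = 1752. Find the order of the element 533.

The order of 533 must divide p − 1 = 1752 = 2^3 · 3 · 73.
Divisors: 1, 2, 3, 4, 6, 8, 12, 24, 73, 146, 219, 292, 438, 584, 876, 1752.
Check each in increasing order: 533^1 ≡ 533;  533^2 ≡ 103;  533^3 ≡ 556;  533^4 ≡ 91;  533^6 ≡ 608;  533^8 ≡ 1269;  533^12 ≡ 1534;  533^24 ≡ 630;  533^73 ≡ 480;  533^146 ≡ 757;  533^219 ≡ 489;  533^292 ≡ 1571;  533^438 ≡ 713;  533^584 ≡ 1570;  533^876 ≡ 1752;  533^1752 ≡ 1.
Smallest exponent giving 1 is 1752.

1752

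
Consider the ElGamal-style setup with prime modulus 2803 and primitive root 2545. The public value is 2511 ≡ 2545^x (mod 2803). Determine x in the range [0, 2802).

1694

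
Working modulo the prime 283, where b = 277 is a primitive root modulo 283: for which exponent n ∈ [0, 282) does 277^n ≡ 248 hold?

64

Baby-step giant-step with m = ceil(sqrt(282)) = 17.
Baby table (277^j mod 283 for j=0..16):
  0:1  1:277  2:36  3:67  4:164  5:148  6:244  7:234
  8:11  9:217  10:113  11:171  12:106  13:213  14:137  15:27
  16:121
Giant step factor: 277^(-17) ≡ 260 (mod 283).
Scan 248·260^i mod 283 for i = 0, 1, …:
  i=0: 248   i=1: 239   i=2: 163   i=3: 213
Match at i=3, j=13: n = 3·17 + 13 = 64.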